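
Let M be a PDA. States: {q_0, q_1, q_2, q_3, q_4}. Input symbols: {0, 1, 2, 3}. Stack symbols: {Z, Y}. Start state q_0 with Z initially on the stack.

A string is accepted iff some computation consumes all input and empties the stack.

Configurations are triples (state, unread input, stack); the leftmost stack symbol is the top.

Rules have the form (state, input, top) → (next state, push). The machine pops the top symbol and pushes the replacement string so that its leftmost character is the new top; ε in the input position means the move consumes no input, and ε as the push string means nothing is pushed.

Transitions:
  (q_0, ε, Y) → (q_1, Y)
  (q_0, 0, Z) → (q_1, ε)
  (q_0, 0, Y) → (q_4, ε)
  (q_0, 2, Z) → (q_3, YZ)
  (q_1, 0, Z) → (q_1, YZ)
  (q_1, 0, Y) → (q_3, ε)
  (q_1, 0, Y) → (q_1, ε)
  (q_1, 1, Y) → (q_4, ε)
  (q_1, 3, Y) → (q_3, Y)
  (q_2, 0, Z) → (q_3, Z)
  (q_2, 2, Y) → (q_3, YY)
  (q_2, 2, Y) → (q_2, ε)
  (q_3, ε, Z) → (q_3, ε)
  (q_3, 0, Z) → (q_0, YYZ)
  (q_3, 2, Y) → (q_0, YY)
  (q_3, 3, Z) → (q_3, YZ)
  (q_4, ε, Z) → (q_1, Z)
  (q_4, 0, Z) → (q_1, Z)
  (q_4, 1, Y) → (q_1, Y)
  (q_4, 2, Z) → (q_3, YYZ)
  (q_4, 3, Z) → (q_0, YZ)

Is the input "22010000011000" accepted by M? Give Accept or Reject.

One accepting computation: (q_0, 22010000011000, Z) ⊢ (q_3, 2010000011000, YZ) ⊢ (q_0, 010000011000, YYZ) ⊢ (q_4, 10000011000, YZ) ⊢ (q_1, 0000011000, YZ) ⊢ (q_1, 000011000, Z) ⊢ (q_1, 00011000, YZ) ⊢ (q_3, 0011000, Z) ⊢ (q_0, 011000, YYZ) ⊢ (q_4, 11000, YZ) ⊢ (q_1, 1000, YZ) ⊢ (q_4, 000, Z) ⊢ (q_1, 00, Z) ⊢ (q_1, 0, YZ) ⊢ (q_3, ε, Z) ⊢ (q_3, ε, ε)
All input consumed and the stack is empty.

Accept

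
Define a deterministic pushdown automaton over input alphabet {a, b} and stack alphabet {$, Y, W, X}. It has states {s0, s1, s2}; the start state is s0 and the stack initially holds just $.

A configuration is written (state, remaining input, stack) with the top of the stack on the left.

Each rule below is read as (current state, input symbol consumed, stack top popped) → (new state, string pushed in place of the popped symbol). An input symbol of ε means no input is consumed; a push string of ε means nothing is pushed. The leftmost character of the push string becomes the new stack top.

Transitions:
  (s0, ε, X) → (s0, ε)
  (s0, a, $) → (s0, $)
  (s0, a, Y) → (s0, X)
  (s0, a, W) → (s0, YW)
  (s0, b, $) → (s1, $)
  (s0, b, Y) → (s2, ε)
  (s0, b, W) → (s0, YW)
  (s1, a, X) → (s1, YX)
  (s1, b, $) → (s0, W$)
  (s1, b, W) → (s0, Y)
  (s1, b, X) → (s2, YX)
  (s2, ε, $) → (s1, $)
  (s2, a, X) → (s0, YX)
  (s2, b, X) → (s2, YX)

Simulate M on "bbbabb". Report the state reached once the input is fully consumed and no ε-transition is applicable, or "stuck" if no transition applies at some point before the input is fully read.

(s0, bbbabb, $)
  read b, top $: go to s1, push $ → (s1, bbabb, $)
  read b, top $: go to s0, push W$ → (s0, babb, W$)
  read b, top W: go to s0, push YW → (s0, abb, YW$)
  read a, top Y: go to s0, push X → (s0, bb, XW$)
  ε-move, top X: go to s0, push ε → (s0, bb, W$)
  read b, top W: go to s0, push YW → (s0, b, YW$)
  read b, top Y: go to s2, push ε → (s2, ε, W$)
All input consumed; M is in state s2.

s2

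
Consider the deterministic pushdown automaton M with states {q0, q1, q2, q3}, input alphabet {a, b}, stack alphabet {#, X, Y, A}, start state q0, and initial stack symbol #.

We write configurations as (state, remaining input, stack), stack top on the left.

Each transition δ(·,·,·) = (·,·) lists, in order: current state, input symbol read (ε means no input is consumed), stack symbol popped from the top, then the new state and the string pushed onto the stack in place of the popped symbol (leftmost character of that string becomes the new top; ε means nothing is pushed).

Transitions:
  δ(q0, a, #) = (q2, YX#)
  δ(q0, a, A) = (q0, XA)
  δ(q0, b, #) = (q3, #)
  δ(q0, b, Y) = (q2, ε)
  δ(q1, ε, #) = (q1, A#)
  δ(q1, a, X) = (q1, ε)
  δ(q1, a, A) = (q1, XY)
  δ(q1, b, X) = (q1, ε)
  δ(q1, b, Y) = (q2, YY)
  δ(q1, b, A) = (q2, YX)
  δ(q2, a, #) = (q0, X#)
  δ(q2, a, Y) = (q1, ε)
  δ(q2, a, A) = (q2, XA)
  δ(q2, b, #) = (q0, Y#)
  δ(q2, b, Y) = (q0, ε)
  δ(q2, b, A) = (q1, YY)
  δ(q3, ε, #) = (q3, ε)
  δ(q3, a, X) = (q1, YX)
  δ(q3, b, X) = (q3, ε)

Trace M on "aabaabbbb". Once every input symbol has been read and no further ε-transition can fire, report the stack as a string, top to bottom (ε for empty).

(q0, aabaabbbb, #) ⊢ (q2, abaabbbb, YX#) ⊢ (q1, baabbbb, X#) ⊢ (q1, aabbbb, #) ⊢ (q1, aabbbb, A#) ⊢ (q1, abbbb, XY#) ⊢ (q1, bbbb, Y#) ⊢ (q2, bbb, YY#) ⊢ (q0, bb, Y#) ⊢ (q2, b, #) ⊢ (q0, ε, Y#)
All input consumed in state q0 with stack Y#.

Y#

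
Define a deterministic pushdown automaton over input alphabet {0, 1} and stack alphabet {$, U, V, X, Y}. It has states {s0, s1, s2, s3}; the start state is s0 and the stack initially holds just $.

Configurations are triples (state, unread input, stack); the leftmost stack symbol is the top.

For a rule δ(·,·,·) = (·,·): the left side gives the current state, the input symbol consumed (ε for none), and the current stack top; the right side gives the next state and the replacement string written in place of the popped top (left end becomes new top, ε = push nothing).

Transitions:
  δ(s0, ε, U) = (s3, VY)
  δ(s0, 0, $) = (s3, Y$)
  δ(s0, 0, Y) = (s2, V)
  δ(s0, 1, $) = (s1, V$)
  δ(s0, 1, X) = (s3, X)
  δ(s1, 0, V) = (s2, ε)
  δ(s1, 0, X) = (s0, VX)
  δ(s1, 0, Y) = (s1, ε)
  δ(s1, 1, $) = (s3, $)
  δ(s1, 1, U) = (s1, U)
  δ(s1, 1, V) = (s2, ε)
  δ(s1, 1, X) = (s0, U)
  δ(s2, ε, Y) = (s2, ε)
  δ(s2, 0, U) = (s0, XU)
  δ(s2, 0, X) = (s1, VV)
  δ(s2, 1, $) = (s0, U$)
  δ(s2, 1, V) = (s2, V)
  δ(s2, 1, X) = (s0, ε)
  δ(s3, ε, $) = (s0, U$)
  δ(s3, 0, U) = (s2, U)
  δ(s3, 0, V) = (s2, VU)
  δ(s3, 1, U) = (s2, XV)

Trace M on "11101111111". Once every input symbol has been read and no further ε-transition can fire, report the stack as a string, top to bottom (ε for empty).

VUY$

(s0, 11101111111, $)
  read 1, top $: go to s1, push V$ → (s1, 1101111111, V$)
  read 1, top V: go to s2, push ε → (s2, 101111111, $)
  read 1, top $: go to s0, push U$ → (s0, 01111111, U$)
  ε-move, top U: go to s3, push VY → (s3, 01111111, VY$)
  read 0, top V: go to s2, push VU → (s2, 1111111, VUY$)
  read 1, top V: go to s2, push V → (s2, 111111, VUY$)
  read 1, top V: go to s2, push V → (s2, 11111, VUY$)
  read 1, top V: go to s2, push V → (s2, 1111, VUY$)
  read 1, top V: go to s2, push V → (s2, 111, VUY$)
  read 1, top V: go to s2, push V → (s2, 11, VUY$)
  read 1, top V: go to s2, push V → (s2, 1, VUY$)
  read 1, top V: go to s2, push V → (s2, ε, VUY$)
All input consumed in state s2 with stack VUY$.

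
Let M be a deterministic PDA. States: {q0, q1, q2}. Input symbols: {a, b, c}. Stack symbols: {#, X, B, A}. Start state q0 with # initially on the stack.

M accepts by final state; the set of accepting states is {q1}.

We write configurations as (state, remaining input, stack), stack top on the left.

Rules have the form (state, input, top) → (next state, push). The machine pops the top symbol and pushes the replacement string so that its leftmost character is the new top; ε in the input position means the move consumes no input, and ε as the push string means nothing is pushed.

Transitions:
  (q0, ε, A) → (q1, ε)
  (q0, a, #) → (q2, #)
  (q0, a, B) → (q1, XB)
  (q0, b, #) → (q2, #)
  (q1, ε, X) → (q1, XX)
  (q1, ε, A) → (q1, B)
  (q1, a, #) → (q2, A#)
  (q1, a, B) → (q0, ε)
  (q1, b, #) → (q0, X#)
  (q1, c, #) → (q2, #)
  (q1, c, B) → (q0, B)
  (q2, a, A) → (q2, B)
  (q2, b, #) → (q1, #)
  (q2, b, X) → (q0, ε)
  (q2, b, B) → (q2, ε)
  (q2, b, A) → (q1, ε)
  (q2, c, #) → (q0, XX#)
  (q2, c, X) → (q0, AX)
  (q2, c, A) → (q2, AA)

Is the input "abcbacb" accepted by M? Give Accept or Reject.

(q0, abcbacb, #)
  read a, top #: go to q2, push # → (q2, bcbacb, #)
  read b, top #: go to q1, push # → (q1, cbacb, #)
  read c, top #: go to q2, push # → (q2, bacb, #)
  read b, top #: go to q1, push # → (q1, acb, #)
  read a, top #: go to q2, push A# → (q2, cb, A#)
  read c, top A: go to q2, push AA → (q2, b, AA#)
  read b, top A: go to q1, push ε → (q1, ε, A#)
All input consumed; state q1 ∈ F.

Accept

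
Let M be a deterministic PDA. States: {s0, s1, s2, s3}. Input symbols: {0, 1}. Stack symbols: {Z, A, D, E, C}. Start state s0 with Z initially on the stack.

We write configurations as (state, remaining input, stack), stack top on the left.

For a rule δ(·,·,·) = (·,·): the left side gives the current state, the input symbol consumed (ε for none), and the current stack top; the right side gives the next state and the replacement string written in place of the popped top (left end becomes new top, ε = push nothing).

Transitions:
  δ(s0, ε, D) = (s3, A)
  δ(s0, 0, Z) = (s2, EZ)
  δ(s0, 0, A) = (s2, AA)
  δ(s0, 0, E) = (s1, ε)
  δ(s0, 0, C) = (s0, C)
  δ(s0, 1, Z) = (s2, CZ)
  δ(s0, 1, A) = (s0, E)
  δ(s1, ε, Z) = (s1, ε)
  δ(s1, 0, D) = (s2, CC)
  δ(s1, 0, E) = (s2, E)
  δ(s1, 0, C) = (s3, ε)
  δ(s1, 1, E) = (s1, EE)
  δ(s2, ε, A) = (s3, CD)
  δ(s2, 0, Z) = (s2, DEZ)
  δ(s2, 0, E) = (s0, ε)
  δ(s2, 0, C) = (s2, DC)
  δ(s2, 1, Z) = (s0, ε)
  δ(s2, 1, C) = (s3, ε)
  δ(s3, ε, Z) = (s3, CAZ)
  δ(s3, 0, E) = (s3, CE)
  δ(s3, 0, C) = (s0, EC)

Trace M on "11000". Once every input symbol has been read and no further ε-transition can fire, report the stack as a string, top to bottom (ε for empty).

(s0, 11000, Z) ⊢ (s2, 1000, CZ) ⊢ (s3, 000, Z) ⊢ (s3, 000, CAZ) ⊢ (s0, 00, ECAZ) ⊢ (s1, 0, CAZ) ⊢ (s3, ε, AZ)
All input consumed in state s3 with stack AZ.

AZ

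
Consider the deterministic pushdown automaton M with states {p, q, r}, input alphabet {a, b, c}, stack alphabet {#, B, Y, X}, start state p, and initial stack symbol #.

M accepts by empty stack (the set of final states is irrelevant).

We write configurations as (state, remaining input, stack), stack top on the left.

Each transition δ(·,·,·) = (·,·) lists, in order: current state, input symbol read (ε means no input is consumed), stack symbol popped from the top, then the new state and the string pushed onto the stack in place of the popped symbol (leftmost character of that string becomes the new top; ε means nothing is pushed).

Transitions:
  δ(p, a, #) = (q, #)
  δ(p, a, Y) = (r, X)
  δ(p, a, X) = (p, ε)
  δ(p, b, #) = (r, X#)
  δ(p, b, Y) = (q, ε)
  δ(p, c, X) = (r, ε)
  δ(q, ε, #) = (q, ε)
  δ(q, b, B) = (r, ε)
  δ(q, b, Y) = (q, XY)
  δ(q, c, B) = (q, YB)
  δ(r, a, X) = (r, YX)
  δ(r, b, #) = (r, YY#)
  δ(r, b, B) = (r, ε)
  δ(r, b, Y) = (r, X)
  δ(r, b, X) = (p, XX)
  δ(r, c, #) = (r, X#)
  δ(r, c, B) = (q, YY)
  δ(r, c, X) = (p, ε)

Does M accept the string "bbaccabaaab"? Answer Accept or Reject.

(p, bbaccabaaab, #)
  read b, top #: go to r, push X# → (r, baccabaaab, X#)
  read b, top X: go to p, push XX → (p, accabaaab, XX#)
  read a, top X: go to p, push ε → (p, ccabaaab, X#)
  read c, top X: go to r, push ε → (r, cabaaab, #)
  read c, top #: go to r, push X# → (r, abaaab, X#)
  read a, top X: go to r, push YX → (r, baaab, YX#)
  read b, top Y: go to r, push X → (r, aaab, XX#)
  read a, top X: go to r, push YX → (r, aab, YXX#)
No transition applies at (r, aab, YXX#); input not fully consumed.

Reject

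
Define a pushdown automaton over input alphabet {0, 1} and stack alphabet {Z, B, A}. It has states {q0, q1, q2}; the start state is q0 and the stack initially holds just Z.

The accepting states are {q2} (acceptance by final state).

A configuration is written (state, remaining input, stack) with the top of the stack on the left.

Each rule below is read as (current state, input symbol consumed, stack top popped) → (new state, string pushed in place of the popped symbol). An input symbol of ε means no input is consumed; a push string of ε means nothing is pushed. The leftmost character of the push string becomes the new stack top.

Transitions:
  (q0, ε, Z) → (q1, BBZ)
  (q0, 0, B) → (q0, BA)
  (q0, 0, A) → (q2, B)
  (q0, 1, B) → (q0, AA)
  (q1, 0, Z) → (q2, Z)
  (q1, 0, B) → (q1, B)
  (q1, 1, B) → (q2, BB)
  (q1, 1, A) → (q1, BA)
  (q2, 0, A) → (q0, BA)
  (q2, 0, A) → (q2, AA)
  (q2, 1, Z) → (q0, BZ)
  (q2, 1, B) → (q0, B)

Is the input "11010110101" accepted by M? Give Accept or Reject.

No computation consumes all input and reaches a final state.

Reject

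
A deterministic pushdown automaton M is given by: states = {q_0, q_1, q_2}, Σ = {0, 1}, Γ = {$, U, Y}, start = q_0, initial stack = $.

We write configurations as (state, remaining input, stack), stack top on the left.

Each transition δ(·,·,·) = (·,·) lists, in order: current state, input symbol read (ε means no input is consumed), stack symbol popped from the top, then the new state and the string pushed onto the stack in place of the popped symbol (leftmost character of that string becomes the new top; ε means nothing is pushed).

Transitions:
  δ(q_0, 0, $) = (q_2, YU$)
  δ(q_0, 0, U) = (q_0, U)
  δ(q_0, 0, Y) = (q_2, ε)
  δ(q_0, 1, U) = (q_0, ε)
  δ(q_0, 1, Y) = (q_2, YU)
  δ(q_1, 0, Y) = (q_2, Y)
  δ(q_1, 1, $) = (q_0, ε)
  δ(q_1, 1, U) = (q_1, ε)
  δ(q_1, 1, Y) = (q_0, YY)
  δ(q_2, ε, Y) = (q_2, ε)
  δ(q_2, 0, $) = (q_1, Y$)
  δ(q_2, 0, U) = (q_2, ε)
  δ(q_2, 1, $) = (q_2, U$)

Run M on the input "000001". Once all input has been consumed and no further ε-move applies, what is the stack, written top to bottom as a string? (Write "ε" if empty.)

YY$

(q_0, 000001, $)
  read 0, top $: go to q_2, push YU$ → (q_2, 00001, YU$)
  ε-move, top Y: go to q_2, push ε → (q_2, 00001, U$)
  read 0, top U: go to q_2, push ε → (q_2, 0001, $)
  read 0, top $: go to q_1, push Y$ → (q_1, 001, Y$)
  read 0, top Y: go to q_2, push Y → (q_2, 01, Y$)
  ε-move, top Y: go to q_2, push ε → (q_2, 01, $)
  read 0, top $: go to q_1, push Y$ → (q_1, 1, Y$)
  read 1, top Y: go to q_0, push YY → (q_0, ε, YY$)
All input consumed in state q_0 with stack YY$.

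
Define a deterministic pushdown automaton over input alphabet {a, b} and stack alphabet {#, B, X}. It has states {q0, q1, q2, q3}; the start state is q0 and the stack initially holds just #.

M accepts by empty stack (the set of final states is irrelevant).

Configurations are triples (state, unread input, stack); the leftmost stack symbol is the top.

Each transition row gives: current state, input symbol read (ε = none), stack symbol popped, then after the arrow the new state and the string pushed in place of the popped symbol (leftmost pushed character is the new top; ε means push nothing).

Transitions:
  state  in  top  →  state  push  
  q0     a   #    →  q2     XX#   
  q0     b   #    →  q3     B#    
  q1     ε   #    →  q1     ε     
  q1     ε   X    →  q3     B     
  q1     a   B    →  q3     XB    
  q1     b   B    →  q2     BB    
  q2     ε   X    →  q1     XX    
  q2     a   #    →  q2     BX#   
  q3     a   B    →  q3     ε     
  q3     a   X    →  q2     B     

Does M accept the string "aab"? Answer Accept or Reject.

Reject

(q0, aab, #)
  read a, top #: go to q2, push XX# → (q2, ab, XX#)
  ε-move, top X: go to q1, push XX → (q1, ab, XXX#)
  ε-move, top X: go to q3, push B → (q3, ab, BXX#)
  read a, top B: go to q3, push ε → (q3, b, XX#)
No transition applies at (q3, b, XX#); input not fully consumed.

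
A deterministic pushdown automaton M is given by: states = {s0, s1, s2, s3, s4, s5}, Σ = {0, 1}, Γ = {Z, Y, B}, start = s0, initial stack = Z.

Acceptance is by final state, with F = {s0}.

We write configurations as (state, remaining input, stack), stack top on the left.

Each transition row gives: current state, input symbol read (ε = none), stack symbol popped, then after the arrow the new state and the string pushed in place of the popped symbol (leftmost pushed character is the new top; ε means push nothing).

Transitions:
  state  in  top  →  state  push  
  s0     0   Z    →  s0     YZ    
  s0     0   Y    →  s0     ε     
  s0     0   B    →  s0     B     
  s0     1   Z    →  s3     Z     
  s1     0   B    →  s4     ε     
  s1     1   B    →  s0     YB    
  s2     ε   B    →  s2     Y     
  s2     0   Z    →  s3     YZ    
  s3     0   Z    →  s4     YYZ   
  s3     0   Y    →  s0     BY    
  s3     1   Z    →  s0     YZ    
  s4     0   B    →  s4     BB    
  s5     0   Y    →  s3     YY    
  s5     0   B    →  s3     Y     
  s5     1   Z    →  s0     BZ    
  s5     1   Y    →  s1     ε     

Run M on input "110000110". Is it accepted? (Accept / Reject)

Reject

(s0, 110000110, Z)
  read 1, top Z: go to s3, push Z → (s3, 10000110, Z)
  read 1, top Z: go to s0, push YZ → (s0, 0000110, YZ)
  read 0, top Y: go to s0, push ε → (s0, 000110, Z)
  read 0, top Z: go to s0, push YZ → (s0, 00110, YZ)
  read 0, top Y: go to s0, push ε → (s0, 0110, Z)
  read 0, top Z: go to s0, push YZ → (s0, 110, YZ)
No transition applies at (s0, 110, YZ); input not fully consumed.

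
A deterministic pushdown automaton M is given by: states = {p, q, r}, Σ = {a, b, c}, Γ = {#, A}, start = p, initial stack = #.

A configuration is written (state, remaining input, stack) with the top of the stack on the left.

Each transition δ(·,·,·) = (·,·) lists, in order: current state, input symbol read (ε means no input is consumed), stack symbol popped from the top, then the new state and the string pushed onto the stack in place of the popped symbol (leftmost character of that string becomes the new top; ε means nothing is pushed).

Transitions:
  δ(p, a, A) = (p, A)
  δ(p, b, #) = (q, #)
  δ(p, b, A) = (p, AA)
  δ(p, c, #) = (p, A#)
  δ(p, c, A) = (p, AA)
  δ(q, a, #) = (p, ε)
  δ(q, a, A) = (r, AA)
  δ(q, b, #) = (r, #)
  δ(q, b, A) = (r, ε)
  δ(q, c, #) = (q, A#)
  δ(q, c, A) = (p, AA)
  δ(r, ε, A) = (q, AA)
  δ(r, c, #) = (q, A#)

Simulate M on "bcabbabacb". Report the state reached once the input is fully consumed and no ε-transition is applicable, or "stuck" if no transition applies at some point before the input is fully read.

(p, bcabbabacb, #) ⊢ (q, cabbabacb, #) ⊢ (q, abbabacb, A#) ⊢ (r, bbabacb, AA#) ⊢ (q, bbabacb, AAA#) ⊢ (r, babacb, AA#) ⊢ (q, babacb, AAA#) ⊢ (r, abacb, AA#) ⊢ (q, abacb, AAA#) ⊢ (r, bacb, AAAA#) ⊢ (q, bacb, AAAAA#) ⊢ (r, acb, AAAA#) ⊢ (q, acb, AAAAA#) ⊢ (r, cb, AAAAAA#) ⊢ (q, cb, AAAAAAA#) ⊢ (p, b, AAAAAAAA#) ⊢ (p, ε, AAAAAAAAA#)
All input consumed; M is in state p.

p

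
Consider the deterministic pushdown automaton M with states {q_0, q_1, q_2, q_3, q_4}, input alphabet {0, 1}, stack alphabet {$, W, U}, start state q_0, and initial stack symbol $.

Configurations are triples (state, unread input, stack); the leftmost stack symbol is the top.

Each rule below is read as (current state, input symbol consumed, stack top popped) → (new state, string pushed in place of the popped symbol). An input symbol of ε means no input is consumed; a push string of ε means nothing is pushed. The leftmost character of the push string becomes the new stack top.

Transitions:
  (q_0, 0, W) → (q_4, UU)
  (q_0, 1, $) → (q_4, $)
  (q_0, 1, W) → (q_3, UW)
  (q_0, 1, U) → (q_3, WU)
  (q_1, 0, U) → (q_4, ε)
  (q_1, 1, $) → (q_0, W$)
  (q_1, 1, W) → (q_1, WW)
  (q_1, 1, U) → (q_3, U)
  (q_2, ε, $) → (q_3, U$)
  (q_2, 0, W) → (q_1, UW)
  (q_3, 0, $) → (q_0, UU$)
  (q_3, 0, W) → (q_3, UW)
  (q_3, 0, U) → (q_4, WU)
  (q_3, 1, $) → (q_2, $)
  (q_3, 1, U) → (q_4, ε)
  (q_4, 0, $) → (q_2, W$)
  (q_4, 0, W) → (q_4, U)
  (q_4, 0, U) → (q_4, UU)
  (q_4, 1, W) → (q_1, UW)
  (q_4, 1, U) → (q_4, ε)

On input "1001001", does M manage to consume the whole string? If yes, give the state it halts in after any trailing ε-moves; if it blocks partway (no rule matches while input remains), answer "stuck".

(q_0, 1001001, $)
  read 1, top $: go to q_4, push $ → (q_4, 001001, $)
  read 0, top $: go to q_2, push W$ → (q_2, 01001, W$)
  read 0, top W: go to q_1, push UW → (q_1, 1001, UW$)
  read 1, top U: go to q_3, push U → (q_3, 001, UW$)
  read 0, top U: go to q_4, push WU → (q_4, 01, WUW$)
  read 0, top W: go to q_4, push U → (q_4, 1, UUW$)
  read 1, top U: go to q_4, push ε → (q_4, ε, UW$)
All input consumed; M is in state q_4.

q_4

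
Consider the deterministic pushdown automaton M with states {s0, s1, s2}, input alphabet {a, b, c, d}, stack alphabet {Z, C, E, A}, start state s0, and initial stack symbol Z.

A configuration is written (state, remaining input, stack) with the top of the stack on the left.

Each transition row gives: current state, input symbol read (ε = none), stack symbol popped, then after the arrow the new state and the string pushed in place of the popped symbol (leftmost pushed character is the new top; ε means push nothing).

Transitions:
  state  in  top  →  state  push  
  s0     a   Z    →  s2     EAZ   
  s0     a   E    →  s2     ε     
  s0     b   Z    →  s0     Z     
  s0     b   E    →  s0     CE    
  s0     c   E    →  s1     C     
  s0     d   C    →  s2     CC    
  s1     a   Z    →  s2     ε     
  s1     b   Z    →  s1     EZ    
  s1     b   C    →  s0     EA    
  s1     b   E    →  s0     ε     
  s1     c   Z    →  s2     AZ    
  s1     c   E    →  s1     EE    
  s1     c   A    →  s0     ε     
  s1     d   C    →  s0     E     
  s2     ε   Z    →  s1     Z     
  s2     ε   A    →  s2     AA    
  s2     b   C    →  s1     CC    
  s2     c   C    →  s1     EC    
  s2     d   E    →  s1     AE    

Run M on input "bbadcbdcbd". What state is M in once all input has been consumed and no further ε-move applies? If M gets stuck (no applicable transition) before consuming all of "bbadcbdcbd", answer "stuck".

(s0, bbadcbdcbd, Z) ⊢ (s0, badcbdcbd, Z) ⊢ (s0, adcbdcbd, Z) ⊢ (s2, dcbdcbd, EAZ) ⊢ (s1, cbdcbd, AEAZ) ⊢ (s0, bdcbd, EAZ) ⊢ (s0, dcbd, CEAZ) ⊢ (s2, cbd, CCEAZ) ⊢ (s1, bd, ECCEAZ) ⊢ (s0, d, CCEAZ) ⊢ (s2, ε, CCCEAZ)
All input consumed; M is in state s2.

s2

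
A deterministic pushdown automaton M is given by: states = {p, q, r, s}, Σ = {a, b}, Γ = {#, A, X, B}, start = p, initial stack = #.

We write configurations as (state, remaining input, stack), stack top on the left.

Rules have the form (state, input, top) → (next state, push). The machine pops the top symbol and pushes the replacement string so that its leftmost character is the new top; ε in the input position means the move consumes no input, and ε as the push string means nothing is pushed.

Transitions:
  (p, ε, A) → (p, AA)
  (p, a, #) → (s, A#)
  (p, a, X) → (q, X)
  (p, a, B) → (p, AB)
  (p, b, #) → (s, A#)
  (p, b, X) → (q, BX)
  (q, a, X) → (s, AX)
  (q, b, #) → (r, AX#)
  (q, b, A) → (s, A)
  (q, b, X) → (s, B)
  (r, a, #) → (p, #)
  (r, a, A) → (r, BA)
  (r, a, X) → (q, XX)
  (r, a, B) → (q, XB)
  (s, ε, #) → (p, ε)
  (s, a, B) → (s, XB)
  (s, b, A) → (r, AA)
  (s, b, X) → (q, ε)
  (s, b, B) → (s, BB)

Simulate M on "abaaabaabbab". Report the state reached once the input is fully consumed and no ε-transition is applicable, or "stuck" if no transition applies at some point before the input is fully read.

(p, abaaabaabbab, #) ⊢ (s, baaabaabbab, A#) ⊢ (r, aaabaabbab, AA#) ⊢ (r, aabaabbab, BAA#) ⊢ (q, abaabbab, XBAA#) ⊢ (s, baabbab, AXBAA#) ⊢ (r, aabbab, AAXBAA#) ⊢ (r, abbab, BAAXBAA#) ⊢ (q, bbab, XBAAXBAA#) ⊢ (s, bab, BBAAXBAA#) ⊢ (s, ab, BBBAAXBAA#) ⊢ (s, b, XBBBAAXBAA#) ⊢ (q, ε, BBBAAXBAA#)
All input consumed; M is in state q.

q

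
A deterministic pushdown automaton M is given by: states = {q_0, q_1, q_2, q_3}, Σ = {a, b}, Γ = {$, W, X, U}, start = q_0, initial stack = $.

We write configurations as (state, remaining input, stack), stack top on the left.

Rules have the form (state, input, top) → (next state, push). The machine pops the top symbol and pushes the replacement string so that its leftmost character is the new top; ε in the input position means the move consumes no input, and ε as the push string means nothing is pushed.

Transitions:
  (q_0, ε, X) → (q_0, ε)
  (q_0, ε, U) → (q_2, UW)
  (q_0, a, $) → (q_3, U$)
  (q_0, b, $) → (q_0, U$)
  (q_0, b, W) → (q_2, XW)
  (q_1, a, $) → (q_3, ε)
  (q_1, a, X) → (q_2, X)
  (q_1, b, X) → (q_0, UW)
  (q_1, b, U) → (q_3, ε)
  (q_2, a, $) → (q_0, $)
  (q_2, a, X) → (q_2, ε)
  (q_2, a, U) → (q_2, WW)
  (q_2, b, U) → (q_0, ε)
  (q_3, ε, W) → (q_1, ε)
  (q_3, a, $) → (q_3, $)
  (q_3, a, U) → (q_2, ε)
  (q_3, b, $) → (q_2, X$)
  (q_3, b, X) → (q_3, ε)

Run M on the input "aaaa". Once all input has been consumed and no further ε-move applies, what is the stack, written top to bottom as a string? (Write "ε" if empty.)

U$

(q_0, aaaa, $) ⊢ (q_3, aaa, U$) ⊢ (q_2, aa, $) ⊢ (q_0, a, $) ⊢ (q_3, ε, U$)
All input consumed in state q_3 with stack U$.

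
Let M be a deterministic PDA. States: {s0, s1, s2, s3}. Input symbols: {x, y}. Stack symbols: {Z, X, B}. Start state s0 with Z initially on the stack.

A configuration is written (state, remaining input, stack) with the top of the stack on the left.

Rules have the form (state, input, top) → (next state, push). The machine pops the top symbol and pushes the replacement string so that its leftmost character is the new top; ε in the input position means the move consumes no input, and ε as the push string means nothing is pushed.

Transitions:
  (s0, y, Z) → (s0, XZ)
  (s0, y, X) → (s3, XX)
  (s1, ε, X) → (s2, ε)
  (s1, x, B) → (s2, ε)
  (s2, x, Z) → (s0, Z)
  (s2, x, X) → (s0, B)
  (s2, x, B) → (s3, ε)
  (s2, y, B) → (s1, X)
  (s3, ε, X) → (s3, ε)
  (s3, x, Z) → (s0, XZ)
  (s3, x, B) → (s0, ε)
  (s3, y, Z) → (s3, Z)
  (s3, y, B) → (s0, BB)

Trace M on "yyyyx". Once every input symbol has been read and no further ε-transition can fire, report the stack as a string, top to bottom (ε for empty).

(s0, yyyyx, Z) ⊢ (s0, yyyx, XZ) ⊢ (s3, yyx, XXZ) ⊢ (s3, yyx, XZ) ⊢ (s3, yyx, Z) ⊢ (s3, yx, Z) ⊢ (s3, x, Z) ⊢ (s0, ε, XZ)
All input consumed in state s0 with stack XZ.

XZ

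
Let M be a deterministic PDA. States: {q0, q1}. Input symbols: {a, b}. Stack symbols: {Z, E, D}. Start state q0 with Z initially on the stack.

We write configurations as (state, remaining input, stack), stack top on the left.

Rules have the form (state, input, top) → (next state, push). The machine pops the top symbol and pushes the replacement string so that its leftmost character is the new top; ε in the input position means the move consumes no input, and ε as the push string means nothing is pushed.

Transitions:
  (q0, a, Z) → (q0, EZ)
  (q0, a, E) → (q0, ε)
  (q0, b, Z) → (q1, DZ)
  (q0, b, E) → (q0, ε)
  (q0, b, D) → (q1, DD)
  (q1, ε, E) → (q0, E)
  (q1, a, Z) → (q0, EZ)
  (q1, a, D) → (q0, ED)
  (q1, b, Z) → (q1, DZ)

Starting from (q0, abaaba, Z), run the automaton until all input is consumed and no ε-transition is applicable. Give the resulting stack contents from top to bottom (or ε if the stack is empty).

(q0, abaaba, Z)
  read a, top Z: go to q0, push EZ → (q0, baaba, EZ)
  read b, top E: go to q0, push ε → (q0, aaba, Z)
  read a, top Z: go to q0, push EZ → (q0, aba, EZ)
  read a, top E: go to q0, push ε → (q0, ba, Z)
  read b, top Z: go to q1, push DZ → (q1, a, DZ)
  read a, top D: go to q0, push ED → (q0, ε, EDZ)
All input consumed in state q0 with stack EDZ.

EDZ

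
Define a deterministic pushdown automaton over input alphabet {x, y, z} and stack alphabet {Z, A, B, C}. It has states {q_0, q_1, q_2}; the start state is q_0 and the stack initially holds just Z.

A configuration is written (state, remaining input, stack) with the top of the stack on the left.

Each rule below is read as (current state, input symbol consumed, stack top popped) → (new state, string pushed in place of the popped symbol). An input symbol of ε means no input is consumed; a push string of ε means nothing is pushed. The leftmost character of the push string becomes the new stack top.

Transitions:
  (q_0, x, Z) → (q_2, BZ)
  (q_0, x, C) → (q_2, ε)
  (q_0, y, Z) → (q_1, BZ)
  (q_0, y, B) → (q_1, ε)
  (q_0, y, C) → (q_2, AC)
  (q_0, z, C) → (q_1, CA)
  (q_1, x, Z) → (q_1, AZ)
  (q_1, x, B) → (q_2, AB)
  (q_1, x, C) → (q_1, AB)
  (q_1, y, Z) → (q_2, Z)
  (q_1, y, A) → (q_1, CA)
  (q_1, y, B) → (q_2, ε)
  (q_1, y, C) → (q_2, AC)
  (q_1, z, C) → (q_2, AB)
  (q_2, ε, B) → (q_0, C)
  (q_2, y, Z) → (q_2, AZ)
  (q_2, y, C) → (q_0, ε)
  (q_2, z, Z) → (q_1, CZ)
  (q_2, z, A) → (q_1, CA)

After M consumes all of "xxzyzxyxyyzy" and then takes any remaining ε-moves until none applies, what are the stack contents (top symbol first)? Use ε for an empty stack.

ACACABABACZ

(q_0, xxzyzxyxyyzy, Z)
  read x, top Z: go to q_2, push BZ → (q_2, xzyzxyxyyzy, BZ)
  ε-move, top B: go to q_0, push C → (q_0, xzyzxyxyyzy, CZ)
  read x, top C: go to q_2, push ε → (q_2, zyzxyxyyzy, Z)
  read z, top Z: go to q_1, push CZ → (q_1, yzxyxyyzy, CZ)
  read y, top C: go to q_2, push AC → (q_2, zxyxyyzy, ACZ)
  read z, top A: go to q_1, push CA → (q_1, xyxyyzy, CACZ)
  read x, top C: go to q_1, push AB → (q_1, yxyyzy, ABACZ)
  read y, top A: go to q_1, push CA → (q_1, xyyzy, CABACZ)
  read x, top C: go to q_1, push AB → (q_1, yyzy, ABABACZ)
  read y, top A: go to q_1, push CA → (q_1, yzy, CABABACZ)
  read y, top C: go to q_2, push AC → (q_2, zy, ACABABACZ)
  read z, top A: go to q_1, push CA → (q_1, y, CACABABACZ)
  read y, top C: go to q_2, push AC → (q_2, ε, ACACABABACZ)
All input consumed in state q_2 with stack ACACABABACZ.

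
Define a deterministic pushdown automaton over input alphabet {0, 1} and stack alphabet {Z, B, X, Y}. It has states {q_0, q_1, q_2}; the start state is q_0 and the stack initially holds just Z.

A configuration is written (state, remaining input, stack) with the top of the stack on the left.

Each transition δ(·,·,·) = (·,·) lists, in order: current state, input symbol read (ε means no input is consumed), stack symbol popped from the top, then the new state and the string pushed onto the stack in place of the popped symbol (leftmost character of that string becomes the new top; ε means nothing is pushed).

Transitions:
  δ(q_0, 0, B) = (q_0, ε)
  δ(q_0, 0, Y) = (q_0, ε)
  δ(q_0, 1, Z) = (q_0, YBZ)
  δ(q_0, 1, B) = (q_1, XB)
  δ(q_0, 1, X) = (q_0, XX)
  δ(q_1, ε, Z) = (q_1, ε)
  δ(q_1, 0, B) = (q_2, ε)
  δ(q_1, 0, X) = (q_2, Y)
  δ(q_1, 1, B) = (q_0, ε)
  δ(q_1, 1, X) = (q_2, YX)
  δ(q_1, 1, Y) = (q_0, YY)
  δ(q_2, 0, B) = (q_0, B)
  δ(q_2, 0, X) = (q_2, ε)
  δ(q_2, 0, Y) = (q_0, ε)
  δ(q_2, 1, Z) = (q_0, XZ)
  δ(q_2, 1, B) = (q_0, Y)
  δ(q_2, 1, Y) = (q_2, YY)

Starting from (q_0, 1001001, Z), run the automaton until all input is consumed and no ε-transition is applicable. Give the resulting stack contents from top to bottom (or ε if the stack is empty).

(q_0, 1001001, Z)
  read 1, top Z: go to q_0, push YBZ → (q_0, 001001, YBZ)
  read 0, top Y: go to q_0, push ε → (q_0, 01001, BZ)
  read 0, top B: go to q_0, push ε → (q_0, 1001, Z)
  read 1, top Z: go to q_0, push YBZ → (q_0, 001, YBZ)
  read 0, top Y: go to q_0, push ε → (q_0, 01, BZ)
  read 0, top B: go to q_0, push ε → (q_0, 1, Z)
  read 1, top Z: go to q_0, push YBZ → (q_0, ε, YBZ)
All input consumed in state q_0 with stack YBZ.

YBZ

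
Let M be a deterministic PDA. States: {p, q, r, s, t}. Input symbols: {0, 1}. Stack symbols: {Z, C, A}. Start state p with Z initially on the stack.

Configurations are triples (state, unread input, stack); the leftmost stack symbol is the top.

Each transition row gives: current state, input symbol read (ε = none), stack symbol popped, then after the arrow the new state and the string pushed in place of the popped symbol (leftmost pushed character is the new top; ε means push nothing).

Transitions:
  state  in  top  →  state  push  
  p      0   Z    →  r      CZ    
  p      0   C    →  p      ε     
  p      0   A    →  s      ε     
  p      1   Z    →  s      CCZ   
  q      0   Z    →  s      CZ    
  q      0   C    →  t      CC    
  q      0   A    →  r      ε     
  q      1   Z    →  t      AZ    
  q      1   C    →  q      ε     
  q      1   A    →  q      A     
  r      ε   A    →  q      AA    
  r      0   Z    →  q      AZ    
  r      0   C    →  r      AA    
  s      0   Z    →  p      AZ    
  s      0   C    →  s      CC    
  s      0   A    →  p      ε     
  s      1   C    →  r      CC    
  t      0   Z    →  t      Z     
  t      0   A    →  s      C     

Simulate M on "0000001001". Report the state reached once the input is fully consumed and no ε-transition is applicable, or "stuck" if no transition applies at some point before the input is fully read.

q

(p, 0000001001, Z)
  read 0, top Z: go to r, push CZ → (r, 000001001, CZ)
  read 0, top C: go to r, push AA → (r, 00001001, AAZ)
  ε-move, top A: go to q, push AA → (q, 00001001, AAAZ)
  read 0, top A: go to r, push ε → (r, 0001001, AAZ)
  ε-move, top A: go to q, push AA → (q, 0001001, AAAZ)
  read 0, top A: go to r, push ε → (r, 001001, AAZ)
  ε-move, top A: go to q, push AA → (q, 001001, AAAZ)
  read 0, top A: go to r, push ε → (r, 01001, AAZ)
  ε-move, top A: go to q, push AA → (q, 01001, AAAZ)
  read 0, top A: go to r, push ε → (r, 1001, AAZ)
  ε-move, top A: go to q, push AA → (q, 1001, AAAZ)
  read 1, top A: go to q, push A → (q, 001, AAAZ)
  read 0, top A: go to r, push ε → (r, 01, AAZ)
  ε-move, top A: go to q, push AA → (q, 01, AAAZ)
  read 0, top A: go to r, push ε → (r, 1, AAZ)
  ε-move, top A: go to q, push AA → (q, 1, AAAZ)
  read 1, top A: go to q, push A → (q, ε, AAAZ)
All input consumed; M is in state q.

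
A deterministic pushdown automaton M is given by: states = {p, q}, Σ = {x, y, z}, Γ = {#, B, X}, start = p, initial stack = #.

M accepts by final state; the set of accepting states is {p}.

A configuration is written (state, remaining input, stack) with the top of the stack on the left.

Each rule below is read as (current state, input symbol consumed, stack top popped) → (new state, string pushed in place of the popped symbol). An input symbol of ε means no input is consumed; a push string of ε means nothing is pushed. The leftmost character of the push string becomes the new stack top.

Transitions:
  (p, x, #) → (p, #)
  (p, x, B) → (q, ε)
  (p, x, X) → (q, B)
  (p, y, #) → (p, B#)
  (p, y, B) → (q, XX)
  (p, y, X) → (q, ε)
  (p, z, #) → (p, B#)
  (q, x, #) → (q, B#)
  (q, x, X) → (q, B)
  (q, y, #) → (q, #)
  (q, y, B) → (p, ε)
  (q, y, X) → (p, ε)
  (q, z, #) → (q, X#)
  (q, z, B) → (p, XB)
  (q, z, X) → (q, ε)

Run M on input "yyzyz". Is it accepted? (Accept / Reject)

Accept

(p, yyzyz, #) ⊢ (p, yzyz, B#) ⊢ (q, zyz, XX#) ⊢ (q, yz, X#) ⊢ (p, z, #) ⊢ (p, ε, B#)
All input consumed; state p ∈ F.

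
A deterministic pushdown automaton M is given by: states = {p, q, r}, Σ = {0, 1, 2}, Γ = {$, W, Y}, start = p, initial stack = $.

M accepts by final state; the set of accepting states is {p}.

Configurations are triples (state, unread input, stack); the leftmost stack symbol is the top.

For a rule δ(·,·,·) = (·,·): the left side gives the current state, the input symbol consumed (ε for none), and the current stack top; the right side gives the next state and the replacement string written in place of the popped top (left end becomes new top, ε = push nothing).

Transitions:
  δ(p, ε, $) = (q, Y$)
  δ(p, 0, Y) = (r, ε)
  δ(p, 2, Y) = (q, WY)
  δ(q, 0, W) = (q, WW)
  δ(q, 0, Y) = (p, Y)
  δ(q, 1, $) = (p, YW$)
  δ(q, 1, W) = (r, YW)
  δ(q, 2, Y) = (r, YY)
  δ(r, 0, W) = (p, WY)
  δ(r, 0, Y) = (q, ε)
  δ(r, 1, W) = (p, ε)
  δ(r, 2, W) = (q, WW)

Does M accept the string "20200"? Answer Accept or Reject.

Accept

(p, 20200, $)
  ε-move, top $: go to q, push Y$ → (q, 20200, Y$)
  read 2, top Y: go to r, push YY → (r, 0200, YY$)
  read 0, top Y: go to q, push ε → (q, 200, Y$)
  read 2, top Y: go to r, push YY → (r, 00, YY$)
  read 0, top Y: go to q, push ε → (q, 0, Y$)
  read 0, top Y: go to p, push Y → (p, ε, Y$)
All input consumed; state p ∈ F.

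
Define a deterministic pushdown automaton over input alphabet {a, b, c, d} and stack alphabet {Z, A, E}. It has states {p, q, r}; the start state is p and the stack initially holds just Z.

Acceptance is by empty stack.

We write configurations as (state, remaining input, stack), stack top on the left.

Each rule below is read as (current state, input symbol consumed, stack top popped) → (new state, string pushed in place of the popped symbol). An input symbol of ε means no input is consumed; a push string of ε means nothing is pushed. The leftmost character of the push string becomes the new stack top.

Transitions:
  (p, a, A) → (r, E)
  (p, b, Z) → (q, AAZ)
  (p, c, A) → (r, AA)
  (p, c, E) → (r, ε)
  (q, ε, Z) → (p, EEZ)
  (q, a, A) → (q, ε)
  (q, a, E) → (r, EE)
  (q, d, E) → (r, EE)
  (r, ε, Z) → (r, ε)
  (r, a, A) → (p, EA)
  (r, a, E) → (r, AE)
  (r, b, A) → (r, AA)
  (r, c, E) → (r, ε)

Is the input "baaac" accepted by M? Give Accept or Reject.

(p, baaac, Z) ⊢ (q, aaac, AAZ) ⊢ (q, aac, AZ) ⊢ (q, ac, Z) ⊢ (p, ac, EEZ)
No transition applies at (p, ac, EEZ); input not fully consumed.

Reject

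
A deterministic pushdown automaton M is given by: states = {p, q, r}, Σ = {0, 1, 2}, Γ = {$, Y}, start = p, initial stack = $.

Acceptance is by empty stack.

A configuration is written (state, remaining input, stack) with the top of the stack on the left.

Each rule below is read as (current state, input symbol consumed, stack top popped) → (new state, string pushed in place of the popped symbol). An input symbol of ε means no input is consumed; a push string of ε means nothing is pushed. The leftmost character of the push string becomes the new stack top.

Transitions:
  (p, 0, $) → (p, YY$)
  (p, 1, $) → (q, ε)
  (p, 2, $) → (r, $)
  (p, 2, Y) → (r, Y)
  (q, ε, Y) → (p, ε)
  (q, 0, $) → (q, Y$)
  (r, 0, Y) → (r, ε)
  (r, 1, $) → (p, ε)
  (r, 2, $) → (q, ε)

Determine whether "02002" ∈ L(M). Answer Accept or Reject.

(p, 02002, $)
  read 0, top $: go to p, push YY$ → (p, 2002, YY$)
  read 2, top Y: go to r, push Y → (r, 002, YY$)
  read 0, top Y: go to r, push ε → (r, 02, Y$)
  read 0, top Y: go to r, push ε → (r, 2, $)
  read 2, top $: go to q, push ε → (q, ε, ε)
All input consumed and the stack is empty.

Accept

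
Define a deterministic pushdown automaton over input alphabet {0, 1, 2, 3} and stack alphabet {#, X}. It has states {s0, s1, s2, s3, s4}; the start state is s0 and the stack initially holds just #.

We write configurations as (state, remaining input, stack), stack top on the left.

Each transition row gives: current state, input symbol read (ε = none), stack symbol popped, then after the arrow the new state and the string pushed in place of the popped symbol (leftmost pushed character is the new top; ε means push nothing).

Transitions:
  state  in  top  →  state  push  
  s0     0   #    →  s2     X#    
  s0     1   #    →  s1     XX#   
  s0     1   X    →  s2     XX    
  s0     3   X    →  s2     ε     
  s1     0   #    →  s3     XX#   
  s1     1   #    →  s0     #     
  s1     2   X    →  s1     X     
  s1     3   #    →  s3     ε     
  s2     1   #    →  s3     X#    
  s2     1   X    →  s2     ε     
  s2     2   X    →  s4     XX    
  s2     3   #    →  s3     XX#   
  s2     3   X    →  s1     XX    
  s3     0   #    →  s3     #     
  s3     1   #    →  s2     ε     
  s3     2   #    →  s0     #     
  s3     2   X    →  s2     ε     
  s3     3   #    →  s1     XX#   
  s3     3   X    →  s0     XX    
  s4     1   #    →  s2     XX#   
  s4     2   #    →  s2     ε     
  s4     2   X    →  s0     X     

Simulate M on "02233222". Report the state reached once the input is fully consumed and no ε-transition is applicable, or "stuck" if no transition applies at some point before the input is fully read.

(s0, 02233222, #) ⊢ (s2, 2233222, X#) ⊢ (s4, 233222, XX#) ⊢ (s0, 33222, XX#) ⊢ (s2, 3222, X#) ⊢ (s1, 222, XX#) ⊢ (s1, 22, XX#) ⊢ (s1, 2, XX#) ⊢ (s1, ε, XX#)
All input consumed; M is in state s1.

s1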